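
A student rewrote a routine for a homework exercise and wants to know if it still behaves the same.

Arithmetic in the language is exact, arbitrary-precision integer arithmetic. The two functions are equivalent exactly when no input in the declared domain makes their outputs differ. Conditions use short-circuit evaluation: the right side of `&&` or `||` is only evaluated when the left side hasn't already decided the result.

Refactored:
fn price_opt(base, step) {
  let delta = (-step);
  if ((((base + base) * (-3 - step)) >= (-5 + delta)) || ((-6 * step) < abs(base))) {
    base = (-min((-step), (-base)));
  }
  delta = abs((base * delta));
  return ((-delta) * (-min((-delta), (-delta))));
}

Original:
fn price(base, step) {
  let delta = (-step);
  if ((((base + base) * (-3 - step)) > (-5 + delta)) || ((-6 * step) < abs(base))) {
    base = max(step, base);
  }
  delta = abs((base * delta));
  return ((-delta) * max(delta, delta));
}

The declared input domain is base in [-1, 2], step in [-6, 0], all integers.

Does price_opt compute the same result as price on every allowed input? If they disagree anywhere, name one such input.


Equivalent. The one real change (`(((base + base) * (-3 - step)) > (-5 + delta))` became `(((base + base) * (-3 - step)) >= (-5 + delta))`) has no effect anywhere in the declared ranges.
Checked all 28 inputs in the declared domain: the outputs agree on every one.
One worked example (base=1, step=-1) — price: delta=1, then ((((base + base) * (-3 - step)) > (-5 + delta)) || ((-6 * step) < abs(base))) is false, then delta=1, then returns -1; price_opt: delta=1, then ((((base + base) * (-3 - step)) >= (-5 + delta)) || ((-6 * step) < abs(base))) is true, then base=1, then delta=1, then returns -1; agreement on -1.
verdict: equivalent


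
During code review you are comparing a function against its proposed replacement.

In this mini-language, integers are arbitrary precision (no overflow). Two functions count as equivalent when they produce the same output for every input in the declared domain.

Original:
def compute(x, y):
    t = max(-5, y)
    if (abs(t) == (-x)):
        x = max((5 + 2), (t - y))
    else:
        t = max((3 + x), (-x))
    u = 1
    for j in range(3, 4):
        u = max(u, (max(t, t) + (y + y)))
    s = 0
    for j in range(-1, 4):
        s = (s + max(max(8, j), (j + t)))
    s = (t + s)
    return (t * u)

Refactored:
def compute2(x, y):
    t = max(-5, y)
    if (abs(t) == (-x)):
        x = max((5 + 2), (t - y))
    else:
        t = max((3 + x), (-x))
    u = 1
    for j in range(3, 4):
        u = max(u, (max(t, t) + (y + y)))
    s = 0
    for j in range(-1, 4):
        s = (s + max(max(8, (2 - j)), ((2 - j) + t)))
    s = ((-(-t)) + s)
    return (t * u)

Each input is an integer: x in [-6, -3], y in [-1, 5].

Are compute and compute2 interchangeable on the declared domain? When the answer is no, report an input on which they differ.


The two are interchangeable: arithmetic usage differs, constant usage differs, and every declared input agrees.
One worked example (x=-5, y=-1) — compute: t=-1, then (abs(t) == (-x)) is false, then t=5, then u=1, then (j=3), then u=3, then s=0, then (j=-1), then s=8, then (j=0), then s=16, then (j=1), then s=24, then (j=2), then s=32, then (j=3), then s=40, then s=45, then returns 15; compute2: t=-1, then (abs(t) == (-x)) is false, then t=5, then u=1, then (j=3), then u=3, then s=0, then (j=-1), then s=8, then (j=0), then s=16, then (j=1), then s=24, then (j=2), then s=32, then (j=3), then s=40, then s=45, then returns 15; agreement on 15.
Across all 28 domain points the two functions coincide.
verdict: equivalent


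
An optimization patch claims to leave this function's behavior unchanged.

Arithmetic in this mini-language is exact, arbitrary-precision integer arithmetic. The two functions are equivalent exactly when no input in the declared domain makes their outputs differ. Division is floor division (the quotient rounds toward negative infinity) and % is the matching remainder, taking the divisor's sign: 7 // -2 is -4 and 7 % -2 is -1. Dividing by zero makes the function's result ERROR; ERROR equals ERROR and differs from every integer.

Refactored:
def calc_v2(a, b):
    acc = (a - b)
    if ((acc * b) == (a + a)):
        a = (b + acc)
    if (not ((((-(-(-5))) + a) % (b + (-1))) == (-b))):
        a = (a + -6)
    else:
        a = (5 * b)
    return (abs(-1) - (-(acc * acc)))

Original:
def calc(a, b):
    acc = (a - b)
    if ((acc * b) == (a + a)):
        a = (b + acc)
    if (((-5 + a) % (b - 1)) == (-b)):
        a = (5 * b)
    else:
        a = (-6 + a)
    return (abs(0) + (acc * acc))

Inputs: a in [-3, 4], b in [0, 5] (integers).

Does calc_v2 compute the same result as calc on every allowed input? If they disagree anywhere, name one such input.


Run the pair on a=-3, b=0.
calc: acc := -3 | ((acc * b) == (a + a)): false | (((-5 + a) % (b - 1)) == (-b)): true | a := 0 | result 9
calc_v2: acc := -3 | ((acc * b) == (a + a)): false | (not ((((-(-(-5))) + a) % (b + (-1))) == (-b))): false | a := 0 | result 10
9 vs 10 — the two versions disagree here.
verdict: not equivalent; witness: a=-3, b=0


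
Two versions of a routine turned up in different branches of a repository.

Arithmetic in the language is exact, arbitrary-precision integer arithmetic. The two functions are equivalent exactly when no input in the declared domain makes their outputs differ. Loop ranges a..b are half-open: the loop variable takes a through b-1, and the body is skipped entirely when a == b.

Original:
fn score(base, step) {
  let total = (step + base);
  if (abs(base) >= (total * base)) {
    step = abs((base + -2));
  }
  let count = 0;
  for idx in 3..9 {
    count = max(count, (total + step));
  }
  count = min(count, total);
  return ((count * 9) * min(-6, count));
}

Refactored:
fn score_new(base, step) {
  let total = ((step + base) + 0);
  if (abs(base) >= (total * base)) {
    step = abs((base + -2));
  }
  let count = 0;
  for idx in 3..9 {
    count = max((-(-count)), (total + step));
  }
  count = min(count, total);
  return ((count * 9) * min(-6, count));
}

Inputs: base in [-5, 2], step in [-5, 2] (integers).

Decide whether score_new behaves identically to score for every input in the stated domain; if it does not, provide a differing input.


Reading the diff, among the changes: arithmetic usage differs, and constant usage differs.
As a probe, take base=-4, step=-5: score runs total=-9, then (abs(base) >= (total * base)) is false, then count=0, then (idx=3), then count=0, then (idx=4), then count=0, then (idx=5), then count=0, then (idx=6), then count=0, then (idx=7), then count=0, then (idx=8), then count=0, then count=-9, then returns 729; score_new runs total=-9, then (abs(base) >= (total * base)) is false, then count=0, then (idx=3), then count=0, then (idx=4), then count=0, then (idx=5), then count=0, then (idx=6), then count=0, then (idx=7), then count=0, then (idx=8), then count=0, then count=-9, then returns 729; both end at 729.
An exhaustive pass over the 64 declared inputs shows identical outputs.
verdict: equivalent


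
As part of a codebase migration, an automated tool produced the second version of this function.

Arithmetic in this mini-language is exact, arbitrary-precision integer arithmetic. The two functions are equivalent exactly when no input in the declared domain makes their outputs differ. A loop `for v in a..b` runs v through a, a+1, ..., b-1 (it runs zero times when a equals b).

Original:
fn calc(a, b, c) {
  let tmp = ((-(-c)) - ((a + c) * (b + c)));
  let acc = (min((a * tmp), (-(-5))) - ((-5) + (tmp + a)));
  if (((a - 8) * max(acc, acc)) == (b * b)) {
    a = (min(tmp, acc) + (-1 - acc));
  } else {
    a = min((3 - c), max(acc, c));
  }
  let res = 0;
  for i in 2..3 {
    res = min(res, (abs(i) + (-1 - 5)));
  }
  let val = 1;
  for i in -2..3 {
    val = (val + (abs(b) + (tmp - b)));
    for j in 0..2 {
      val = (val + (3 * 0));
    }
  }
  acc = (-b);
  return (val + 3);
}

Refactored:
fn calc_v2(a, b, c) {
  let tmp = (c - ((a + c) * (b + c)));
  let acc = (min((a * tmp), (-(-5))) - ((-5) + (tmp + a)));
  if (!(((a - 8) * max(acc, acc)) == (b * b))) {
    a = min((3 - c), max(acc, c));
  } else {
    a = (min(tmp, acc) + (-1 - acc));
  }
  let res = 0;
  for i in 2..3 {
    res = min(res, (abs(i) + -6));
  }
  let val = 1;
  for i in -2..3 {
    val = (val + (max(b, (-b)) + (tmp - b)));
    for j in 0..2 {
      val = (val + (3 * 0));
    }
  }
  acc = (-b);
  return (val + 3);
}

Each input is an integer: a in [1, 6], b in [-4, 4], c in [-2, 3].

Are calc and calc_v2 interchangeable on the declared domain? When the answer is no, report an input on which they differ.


Reading the diff, among the changes: constant usage differs; also arithmetic usage differs; also boolean connective usage differs; also min/max/abs usage differs.
Tracing a=1, b=0, c=-2: calc: tmp=-4, then acc=4, then (((a - 8) * max(acc, acc)) == (b * b)) is false, then a=4, then res=0, then (i=2), then res=-4, then val=1, then (i=-2), then val=-3, then (j=0), then val=-3, then (j=1), then val=-3, then (i=-1), then val=-7, then (j=0), then val=-7, then (j=1), then val=-7, then (i=0), then val=-11, then (j=0), then val=-11, then (j=1), then val=-11, then (i=1), then val=-15, then (j=0), then val=-15, then (j=1), then val=-15, then (i=2), then val=-19, then (j=0), then val=-19, then (j=1), then val=-19, then acc=0, then returns -16 | calc_v2: tmp=-4, then acc=4, then (!(((a - 8) * max(acc, acc)) == (b * b))) is true, then a=4, then res=0, then (i=2), then res=-4, then val=1, then (i=-2), then val=-3, then (j=0), then val=-3, then (j=1), then val=-3, then (i=-1), then val=-7, then (j=0), then val=-7, then (j=1), then val=-7, then (i=0), then val=-11, then (j=0), then val=-11, then (j=1), then val=-11, then (i=1), then val=-15, then (j=0), then val=-15, then (j=1), then val=-15, then (i=2), then val=-19, then (j=0), then val=-19, then (j=1), then val=-19, then acc=0, then returns -16 — matching result -16.
Every one of the 324 inputs gives matching results.
verdict: equivalent


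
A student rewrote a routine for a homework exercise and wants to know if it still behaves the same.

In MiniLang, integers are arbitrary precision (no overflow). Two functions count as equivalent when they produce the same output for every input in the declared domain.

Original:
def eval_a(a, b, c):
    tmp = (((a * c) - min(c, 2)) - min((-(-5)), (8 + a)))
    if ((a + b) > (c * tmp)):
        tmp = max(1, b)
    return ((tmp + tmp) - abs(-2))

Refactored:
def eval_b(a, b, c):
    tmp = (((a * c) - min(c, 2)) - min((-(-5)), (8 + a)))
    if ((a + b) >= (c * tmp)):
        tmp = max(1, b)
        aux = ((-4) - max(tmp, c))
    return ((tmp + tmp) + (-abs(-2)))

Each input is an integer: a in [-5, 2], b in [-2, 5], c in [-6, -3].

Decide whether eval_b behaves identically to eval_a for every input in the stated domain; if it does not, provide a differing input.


The rewrite breaks on a=0, b=0, c=-5, where the results are -2 and 0.
eval_a: tmp=0, then ((a + b) > (c * tmp)) is false, then returns -2
eval_b: tmp=0, then ((a + b) >= (c * tmp)) is true, then tmp=1, then aux=-5, then returns 0
verdict: not equivalent; witness: a=0, b=0, c=-5


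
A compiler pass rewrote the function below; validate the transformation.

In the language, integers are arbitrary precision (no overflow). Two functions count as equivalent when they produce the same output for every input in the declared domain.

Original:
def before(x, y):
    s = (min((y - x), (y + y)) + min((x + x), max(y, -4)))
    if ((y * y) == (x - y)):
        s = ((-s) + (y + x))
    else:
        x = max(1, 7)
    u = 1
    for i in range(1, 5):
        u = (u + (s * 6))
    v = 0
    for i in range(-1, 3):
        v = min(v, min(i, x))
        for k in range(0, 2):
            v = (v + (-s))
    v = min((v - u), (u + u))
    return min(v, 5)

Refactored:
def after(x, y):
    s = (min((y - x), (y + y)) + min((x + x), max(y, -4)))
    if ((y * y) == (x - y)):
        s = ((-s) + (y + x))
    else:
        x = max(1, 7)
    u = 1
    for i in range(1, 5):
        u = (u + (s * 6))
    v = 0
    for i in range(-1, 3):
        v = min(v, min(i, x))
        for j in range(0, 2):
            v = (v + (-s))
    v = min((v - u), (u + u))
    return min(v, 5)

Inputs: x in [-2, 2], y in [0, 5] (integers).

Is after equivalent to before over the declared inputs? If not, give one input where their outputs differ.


The two versions differ — the changes include local variable names differ.
Tracing x=-2, y=4: before: s becomes 2; next ((y * y) == (x - y)) evaluates to false; next x becomes 7; next u becomes 1; next at i=1:; next u becomes 13; next at i=2:; next u becomes 25; next at i=3:; next u becomes 37; next at i=4:; next u becomes 49; next v becomes 0; next at i=-1:; next v becomes -1; next at k=0:; next v becomes -3; next at k=1:; next v becomes -5; next at i=0:; next v becomes -5; next at k=0:; next v becomes -7; next at k=1:; next v becomes -9; next at i=1:; next v becomes -9; next at k=0:; next v becomes -11; next at k=1:; next v becomes -13; next at i=2:; next v becomes -13; next at k=0:; next v becomes -15; next at k=1:; next v becomes -17; next v becomes -66; next final value -66 | after: s becomes 2; next ((y * y) == (x - y)) evaluates to false; next x becomes 7; next u becomes 1; next at i=1:; next u becomes 13; next at i=2:; next u becomes 25; next at i=3:; next u becomes 37; next at i=4:; next u becomes 49; next v becomes 0; next at i=-1:; next v becomes -1; next at j=0:; next v becomes -3; next at j=1:; next v becomes -5; next at i=0:; next v becomes -5; next at j=0:; next v becomes -7; next at j=1:; next v becomes -9; next at i=1:; next v becomes -9; next at j=0:; next v becomes -11; next at j=1:; next v becomes -13; next at i=2:; next v becomes -13; next at j=0:; next v becomes -15; next at j=1:; next v becomes -17; next v becomes -66; next final value -66 — matching result -66.
Sweeping the whole domain (30 inputs) finds no disagreement.
verdict: equivalent


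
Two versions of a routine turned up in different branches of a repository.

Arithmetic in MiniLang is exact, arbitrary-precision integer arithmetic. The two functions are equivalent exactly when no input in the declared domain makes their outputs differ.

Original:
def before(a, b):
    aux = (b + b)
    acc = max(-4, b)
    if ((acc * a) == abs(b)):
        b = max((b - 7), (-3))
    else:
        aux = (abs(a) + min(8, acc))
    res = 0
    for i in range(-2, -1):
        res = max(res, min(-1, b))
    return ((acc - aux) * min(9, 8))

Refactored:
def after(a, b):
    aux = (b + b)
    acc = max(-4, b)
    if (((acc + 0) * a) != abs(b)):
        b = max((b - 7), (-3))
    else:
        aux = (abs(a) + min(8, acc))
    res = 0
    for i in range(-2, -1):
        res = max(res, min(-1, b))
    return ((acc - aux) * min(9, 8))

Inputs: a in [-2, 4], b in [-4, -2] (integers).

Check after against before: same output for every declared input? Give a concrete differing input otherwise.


The rewrite breaks on a=-2, b=-4, where the results are -16 and 32.
before: aux=-8, then acc=-4, then ((acc * a) == abs(b)) is false, then aux=-2, then res=0, then (i=-2), then res=0, then returns -16
after: aux=-8, then acc=-4, then (((acc + 0) * a) != abs(b)) is true, then b=-3, then res=0, then (i=-2), then res=0, then returns 32
verdict: not equivalent; witness: a=-2, b=-4


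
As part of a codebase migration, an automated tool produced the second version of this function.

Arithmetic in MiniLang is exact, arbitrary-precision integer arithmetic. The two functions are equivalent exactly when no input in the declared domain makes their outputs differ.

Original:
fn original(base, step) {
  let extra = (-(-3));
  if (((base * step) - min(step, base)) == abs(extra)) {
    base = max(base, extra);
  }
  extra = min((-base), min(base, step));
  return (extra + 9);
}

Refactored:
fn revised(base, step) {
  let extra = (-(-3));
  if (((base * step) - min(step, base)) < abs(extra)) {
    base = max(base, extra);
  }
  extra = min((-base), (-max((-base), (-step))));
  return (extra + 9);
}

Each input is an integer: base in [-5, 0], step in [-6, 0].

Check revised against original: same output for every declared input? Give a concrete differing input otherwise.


Not equivalent: base=-2, step=0 separates them (7 vs 6).
original: extra := 3 | (((base * step) - min(step, base)) == abs(extra)): false | extra := -2 | result 7
revised: extra := 3 | (((base * step) - min(step, base)) < abs(extra)): true | base := 3 | extra := -3 | result 6
verdict: not equivalent; witness: base=-2, step=0


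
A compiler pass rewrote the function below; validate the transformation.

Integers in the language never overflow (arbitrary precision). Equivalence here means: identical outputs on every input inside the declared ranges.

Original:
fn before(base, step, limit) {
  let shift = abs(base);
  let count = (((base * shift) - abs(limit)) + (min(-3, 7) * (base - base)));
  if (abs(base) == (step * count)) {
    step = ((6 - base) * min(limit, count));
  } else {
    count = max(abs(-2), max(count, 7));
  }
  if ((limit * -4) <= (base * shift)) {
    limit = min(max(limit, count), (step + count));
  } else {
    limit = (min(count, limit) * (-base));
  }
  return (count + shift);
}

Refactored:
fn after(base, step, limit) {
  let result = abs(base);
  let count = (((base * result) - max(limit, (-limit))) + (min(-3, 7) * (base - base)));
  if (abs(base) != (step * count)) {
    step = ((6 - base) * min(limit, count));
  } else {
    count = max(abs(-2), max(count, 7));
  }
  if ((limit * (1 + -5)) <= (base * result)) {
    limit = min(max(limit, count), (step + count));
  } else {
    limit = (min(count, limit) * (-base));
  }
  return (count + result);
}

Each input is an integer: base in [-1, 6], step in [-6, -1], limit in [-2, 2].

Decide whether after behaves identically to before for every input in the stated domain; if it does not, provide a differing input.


Not equivalent: base=-1, step=-6, limit=-2 separates them (8 vs -2).
before: shift becomes 1; next count becomes -3; next (abs(base) == (step * count)) evaluates to false; next count becomes 7; next ((limit * -4) <= (base * shift)) evaluates to false; next limit becomes -2; next final value 8
after: result becomes 1; next count becomes -3; next (abs(base) != (step * count)) evaluates to true; next step becomes -21; next ((limit * (1 + -5)) <= (base * result)) evaluates to false; next limit becomes -3; next final value -2
verdict: not equivalent; witness: base=-1, step=-6, limit=-2


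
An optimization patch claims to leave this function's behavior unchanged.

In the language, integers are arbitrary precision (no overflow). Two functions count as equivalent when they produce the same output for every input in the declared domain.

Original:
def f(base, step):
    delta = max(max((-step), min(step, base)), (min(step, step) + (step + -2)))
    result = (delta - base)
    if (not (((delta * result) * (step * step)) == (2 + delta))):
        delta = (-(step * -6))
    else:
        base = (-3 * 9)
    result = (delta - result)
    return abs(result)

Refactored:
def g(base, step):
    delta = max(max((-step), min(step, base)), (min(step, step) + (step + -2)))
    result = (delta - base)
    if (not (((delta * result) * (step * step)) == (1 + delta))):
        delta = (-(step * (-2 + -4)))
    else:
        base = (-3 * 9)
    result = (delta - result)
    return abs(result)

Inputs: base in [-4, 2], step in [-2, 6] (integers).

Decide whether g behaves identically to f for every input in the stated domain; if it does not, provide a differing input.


These are not equivalent — on base=-2, step=-1 the outputs split (2 vs 9).
f: delta becomes 1; next result becomes 3; next (not (((delta * result) * (step * step)) == (2 + delta))) evaluates to false; next base becomes -27; next result becomes -2; next final value 2
g: delta becomes 1; next result becomes 3; next (not (((delta * result) * (step * step)) == (1 + delta))) evaluates to true; next delta becomes -6; next result becomes -9; next final value 9
verdict: not equivalent; witness: base=-2, step=-1


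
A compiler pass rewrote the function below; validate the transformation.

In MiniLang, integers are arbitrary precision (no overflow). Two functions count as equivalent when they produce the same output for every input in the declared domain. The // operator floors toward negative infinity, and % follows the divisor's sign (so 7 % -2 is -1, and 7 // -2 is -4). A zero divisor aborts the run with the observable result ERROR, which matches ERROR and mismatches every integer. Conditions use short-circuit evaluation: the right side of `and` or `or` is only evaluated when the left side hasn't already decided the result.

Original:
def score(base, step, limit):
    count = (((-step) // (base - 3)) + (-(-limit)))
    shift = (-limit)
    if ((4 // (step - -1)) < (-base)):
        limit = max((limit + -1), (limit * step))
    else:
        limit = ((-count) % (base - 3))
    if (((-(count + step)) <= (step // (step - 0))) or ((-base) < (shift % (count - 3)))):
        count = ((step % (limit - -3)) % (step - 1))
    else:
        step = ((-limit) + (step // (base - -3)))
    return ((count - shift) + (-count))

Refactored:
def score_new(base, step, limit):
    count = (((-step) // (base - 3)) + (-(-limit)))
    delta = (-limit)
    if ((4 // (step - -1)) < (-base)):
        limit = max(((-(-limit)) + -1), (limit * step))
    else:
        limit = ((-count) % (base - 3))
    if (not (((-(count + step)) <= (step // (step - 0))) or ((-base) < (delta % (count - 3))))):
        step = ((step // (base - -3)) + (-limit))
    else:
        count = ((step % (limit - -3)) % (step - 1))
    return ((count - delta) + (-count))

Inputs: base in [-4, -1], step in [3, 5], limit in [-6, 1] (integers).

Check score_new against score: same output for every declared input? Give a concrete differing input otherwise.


Comparing the listings, the differences include: local variable names differ, plus boolean connective usage differs.
Tracing base=-2, step=5, limit=-2: score: count = -1; shift = 2; ((4 // (step - -1)) < (-base)) -> true; limit = -3; (((-(count + step)) <= (step // (step - 0))) or ((-base) < (shift % (count - 3)))) -> true; division by zero -> ERROR | score_new: count = -1; delta = 2; ((4 // (step - -1)) < (-base)) -> true; limit = -3; (not (((-(count + step)) <= (step // (step - 0))) or ((-base) < (delta % (count - 3))))) -> false; division by zero -> ERROR — matching result ERROR.
Checked all 96 inputs in the declared domain: the outputs agree on every one.
verdict: equivalent


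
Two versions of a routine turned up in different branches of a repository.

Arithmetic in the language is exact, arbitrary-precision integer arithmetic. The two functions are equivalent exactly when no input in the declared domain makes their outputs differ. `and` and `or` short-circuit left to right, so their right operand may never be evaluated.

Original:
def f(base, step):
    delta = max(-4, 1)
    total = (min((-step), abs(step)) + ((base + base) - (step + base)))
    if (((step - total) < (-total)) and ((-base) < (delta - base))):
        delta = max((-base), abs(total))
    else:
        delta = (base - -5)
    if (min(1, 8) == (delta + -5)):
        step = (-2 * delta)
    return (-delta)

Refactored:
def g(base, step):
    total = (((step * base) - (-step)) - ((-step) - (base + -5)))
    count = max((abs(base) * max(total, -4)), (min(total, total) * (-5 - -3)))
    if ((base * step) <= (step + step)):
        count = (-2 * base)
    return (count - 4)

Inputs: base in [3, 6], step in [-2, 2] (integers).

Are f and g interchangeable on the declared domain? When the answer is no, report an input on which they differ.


base=3, step=-2 yields -7 from f but -10 from g.
verdict: not equivalent; witness: base=3, step=-2


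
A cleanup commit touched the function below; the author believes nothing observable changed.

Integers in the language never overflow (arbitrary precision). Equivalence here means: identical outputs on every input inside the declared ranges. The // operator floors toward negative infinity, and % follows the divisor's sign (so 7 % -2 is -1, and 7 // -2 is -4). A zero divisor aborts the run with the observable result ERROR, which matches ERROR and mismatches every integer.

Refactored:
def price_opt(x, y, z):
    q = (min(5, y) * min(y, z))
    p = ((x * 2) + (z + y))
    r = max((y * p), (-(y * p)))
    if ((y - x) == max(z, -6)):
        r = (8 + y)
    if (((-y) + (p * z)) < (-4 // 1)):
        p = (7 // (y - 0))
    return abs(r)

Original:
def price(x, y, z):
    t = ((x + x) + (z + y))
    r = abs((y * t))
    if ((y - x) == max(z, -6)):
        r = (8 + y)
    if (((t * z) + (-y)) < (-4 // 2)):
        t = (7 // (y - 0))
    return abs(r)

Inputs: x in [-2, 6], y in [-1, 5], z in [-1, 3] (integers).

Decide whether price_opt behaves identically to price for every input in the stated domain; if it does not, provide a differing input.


Try x=-2, y=0, z=1.
price: t=-3, then r=0, then ((y - x) == max(z, -6)) is false, then (((t * z) + (-y)) < (-4 // 2)) is true, then a zero divisor aborts: ERROR
price_opt: q=0, then p=-3, then r=0, then ((y - x) == max(z, -6)) is false, then (((-y) + (p * z)) < (-4 // 1)) is false, then returns 0
ERROR and 0 differ, so these are not the same function on this domain.
verdict: not equivalent; witness: x=-2, y=0, z=1


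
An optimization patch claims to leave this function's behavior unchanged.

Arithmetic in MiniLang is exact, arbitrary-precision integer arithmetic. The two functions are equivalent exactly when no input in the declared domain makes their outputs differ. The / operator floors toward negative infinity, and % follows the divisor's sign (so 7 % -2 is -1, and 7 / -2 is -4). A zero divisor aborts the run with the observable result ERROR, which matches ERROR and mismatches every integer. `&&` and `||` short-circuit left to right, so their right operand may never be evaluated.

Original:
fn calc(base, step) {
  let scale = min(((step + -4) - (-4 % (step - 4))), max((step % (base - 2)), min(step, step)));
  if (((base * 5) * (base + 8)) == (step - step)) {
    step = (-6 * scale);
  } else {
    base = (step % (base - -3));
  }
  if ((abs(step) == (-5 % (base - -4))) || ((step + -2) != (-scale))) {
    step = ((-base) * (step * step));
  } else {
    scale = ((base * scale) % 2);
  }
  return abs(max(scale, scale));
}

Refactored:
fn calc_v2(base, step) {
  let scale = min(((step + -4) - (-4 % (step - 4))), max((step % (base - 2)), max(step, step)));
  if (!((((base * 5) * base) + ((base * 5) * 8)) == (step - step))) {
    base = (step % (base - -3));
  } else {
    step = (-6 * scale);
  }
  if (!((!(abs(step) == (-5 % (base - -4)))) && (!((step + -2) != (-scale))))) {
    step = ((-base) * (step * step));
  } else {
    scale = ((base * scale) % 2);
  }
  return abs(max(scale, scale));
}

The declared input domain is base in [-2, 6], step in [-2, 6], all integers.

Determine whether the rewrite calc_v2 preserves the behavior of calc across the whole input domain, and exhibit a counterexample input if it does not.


Equivalent. The suspicious edit (`min(step, step)` became `max(step, step)`) never changes the result for any input inside the declared domain.
Every one of the 81 inputs gives matching results.
One worked example (base=-2, step=1) — calc: scale=-2, then (((base * 5) * (base + 8)) == (step - step)) is false, then base=0, then ((abs(step) == (-5 % (base - -4))) || ((step + -2) != (-scale))) is true, then step=0, then returns 2; calc_v2: scale=-2, then (!((((base * 5) * base) + ((base * 5) * 8)) == (step - step))) is true, then base=0, then (!((!(abs(step) == (-5 % (base - -4)))) && (!((step + -2) != (-scale))))) is true, then step=0, then returns 2; agreement on 2.
verdict: equivalent


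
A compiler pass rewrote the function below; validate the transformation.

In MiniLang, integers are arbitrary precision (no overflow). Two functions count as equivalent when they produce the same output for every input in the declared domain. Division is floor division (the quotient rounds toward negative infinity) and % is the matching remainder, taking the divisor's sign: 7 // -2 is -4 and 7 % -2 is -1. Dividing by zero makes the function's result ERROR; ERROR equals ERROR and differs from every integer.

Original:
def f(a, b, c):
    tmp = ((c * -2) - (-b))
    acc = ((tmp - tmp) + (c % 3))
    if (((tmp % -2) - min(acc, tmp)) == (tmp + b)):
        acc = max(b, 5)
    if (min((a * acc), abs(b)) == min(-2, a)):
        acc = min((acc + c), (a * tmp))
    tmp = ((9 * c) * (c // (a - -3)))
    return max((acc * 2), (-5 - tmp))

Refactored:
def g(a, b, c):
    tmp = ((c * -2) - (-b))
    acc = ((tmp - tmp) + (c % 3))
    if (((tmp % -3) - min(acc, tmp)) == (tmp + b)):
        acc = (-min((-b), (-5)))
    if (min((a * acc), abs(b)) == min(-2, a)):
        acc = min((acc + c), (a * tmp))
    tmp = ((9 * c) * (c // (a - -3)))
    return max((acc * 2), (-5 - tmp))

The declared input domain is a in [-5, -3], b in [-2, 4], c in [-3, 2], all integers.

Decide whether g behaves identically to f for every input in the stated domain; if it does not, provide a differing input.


Although `-2` became `-3`, no input in the stated domain can expose it.
One worked example (a=-4, b=2, c=2) — f: tmp := -2 | acc := 2 | (((tmp % -2) - min(acc, tmp)) == (tmp + b)): false | (min((a * acc), abs(b)) == min(-2, a)): false | tmp := -36 | result 31; g: tmp := -2 | acc := 2 | (((tmp % -3) - min(acc, tmp)) == (tmp + b)): true | acc := 5 | (min((a * acc), abs(b)) == min(-2, a)): false | tmp := -36 | result 31; agreement on 31.
Every one of the 126 inputs gives matching results.
verdict: equivalent


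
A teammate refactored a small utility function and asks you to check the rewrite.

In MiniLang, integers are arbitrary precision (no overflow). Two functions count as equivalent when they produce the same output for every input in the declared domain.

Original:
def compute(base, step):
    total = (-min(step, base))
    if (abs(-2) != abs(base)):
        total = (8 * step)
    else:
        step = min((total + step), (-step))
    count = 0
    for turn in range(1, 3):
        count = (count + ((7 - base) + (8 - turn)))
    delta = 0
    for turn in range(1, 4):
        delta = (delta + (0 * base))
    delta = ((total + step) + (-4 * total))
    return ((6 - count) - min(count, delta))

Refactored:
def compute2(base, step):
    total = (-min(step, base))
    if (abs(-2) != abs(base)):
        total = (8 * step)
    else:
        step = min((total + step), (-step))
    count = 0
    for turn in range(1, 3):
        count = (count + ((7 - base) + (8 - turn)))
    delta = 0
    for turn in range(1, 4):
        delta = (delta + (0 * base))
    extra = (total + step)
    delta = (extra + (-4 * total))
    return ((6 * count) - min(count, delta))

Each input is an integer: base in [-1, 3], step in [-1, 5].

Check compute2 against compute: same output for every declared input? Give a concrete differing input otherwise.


Consider the input base=-1, step=-1.
compute: total = 1; (abs(-2) != abs(base)) -> true; total = -8; count = 0; [turn=1]; count = 15; [turn=2]; count = 29; delta = 0; [turn=1]; delta = 0; [turn=2]; delta = 0; [turn=3]; delta = 0; delta = 23; return -46
compute2: total = 1; (abs(-2) != abs(base)) -> true; total = -8; count = 0; [turn=1]; count = 15; [turn=2]; count = 29; delta = 0; [turn=1]; delta = 0; [turn=2]; delta = 0; [turn=3]; delta = 0; extra = -9; delta = 23; return 151
-46 and 151 differ, so these are not the same function on this domain.
verdict: not equivalent; witness: base=-1, step=-1


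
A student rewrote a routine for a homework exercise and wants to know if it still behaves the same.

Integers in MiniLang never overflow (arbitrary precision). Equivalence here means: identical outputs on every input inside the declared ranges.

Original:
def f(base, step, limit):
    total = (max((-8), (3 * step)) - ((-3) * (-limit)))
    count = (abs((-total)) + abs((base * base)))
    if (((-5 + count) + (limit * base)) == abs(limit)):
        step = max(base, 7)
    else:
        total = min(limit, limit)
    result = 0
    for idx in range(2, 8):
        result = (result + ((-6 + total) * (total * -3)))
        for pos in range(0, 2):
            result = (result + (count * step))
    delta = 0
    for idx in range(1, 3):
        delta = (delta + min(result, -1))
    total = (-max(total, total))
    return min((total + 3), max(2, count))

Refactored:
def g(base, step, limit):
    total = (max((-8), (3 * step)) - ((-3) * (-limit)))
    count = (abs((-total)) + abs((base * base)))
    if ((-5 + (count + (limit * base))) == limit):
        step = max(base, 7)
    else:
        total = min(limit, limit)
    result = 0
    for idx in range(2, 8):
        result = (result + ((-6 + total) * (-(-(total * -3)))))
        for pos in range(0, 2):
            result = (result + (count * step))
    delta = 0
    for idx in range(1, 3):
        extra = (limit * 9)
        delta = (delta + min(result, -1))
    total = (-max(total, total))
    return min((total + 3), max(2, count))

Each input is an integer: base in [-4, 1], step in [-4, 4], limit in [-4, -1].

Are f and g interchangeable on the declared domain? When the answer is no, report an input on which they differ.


There is a counterexample at base=-2, step=-1, limit=-1: 3 on one side, 4 on the other.
f: total := 0 | count := 4 | (((-5 + count) + (limit * base)) == abs(limit)): true | step := 7 | result := 0 | iter idx=2: | result := 0 | iter pos=0: | result := 28 | iter pos=1: | result := 56 | iter idx=3: | result := 56 | iter pos=0: | result := 84 | iter pos=1: | result := 112 | iter idx=4: | result := 112 | iter pos=0: | result := 140 | iter pos=1: | result := 168 | iter idx=5: | result := 168 | iter pos=0: | result := 196 | iter pos=1: | result := 224 | iter idx=6: | result := 224 | iter pos=0: | result := 252 | iter pos=1: | result := 280 | iter idx=7: | result := 280 | iter pos=0: | result := 308 | iter pos=1: | result := 336 | delta := 0 | iter idx=1: | delta := -1 | iter idx=2: | delta := -2 | total := 0 | result 3
g: total := 0 | count := 4 | ((-5 + (count + (limit * base))) == limit): false | total := -1 | result := 0 | iter idx=2: | result := -21 | iter pos=0: | result := -25 | iter pos=1: | result := -29 | iter idx=3: | result := -50 | iter pos=0: | result := -54 | iter pos=1: | result := -58 | iter idx=4: | result := -79 | iter pos=0: | result := -83 | iter pos=1: | result := -87 | iter idx=5: | result := -108 | iter pos=0: | result := -112 | iter pos=1: | result := -116 | iter idx=6: | result := -137 | iter pos=0: | result := -141 | iter pos=1: | result := -145 | iter idx=7: | result := -166 | iter pos=0: | result := -170 | iter pos=1: | result := -174 | delta := 0 | iter idx=1: | extra := -9 | delta := -174 | iter idx=2: | extra := -9 | delta := -348 | total := 1 | result 4
verdict: not equivalent; witness: base=-2, step=-1, limit=-1


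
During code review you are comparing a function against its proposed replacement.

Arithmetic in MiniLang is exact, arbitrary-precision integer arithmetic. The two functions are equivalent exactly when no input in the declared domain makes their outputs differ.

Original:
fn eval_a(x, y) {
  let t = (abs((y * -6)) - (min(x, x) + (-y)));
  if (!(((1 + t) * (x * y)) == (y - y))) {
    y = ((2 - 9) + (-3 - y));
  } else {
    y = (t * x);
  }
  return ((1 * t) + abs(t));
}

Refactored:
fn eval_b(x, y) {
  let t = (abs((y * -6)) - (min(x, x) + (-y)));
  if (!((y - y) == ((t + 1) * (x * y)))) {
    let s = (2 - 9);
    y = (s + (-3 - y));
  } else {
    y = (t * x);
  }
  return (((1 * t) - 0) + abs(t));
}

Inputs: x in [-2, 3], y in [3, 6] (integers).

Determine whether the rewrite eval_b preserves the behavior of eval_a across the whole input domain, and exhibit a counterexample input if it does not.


Equivalent — the differences include arithmetic usage differs, constant usage differs, statement counts differ, local variable names differ, yet no declared input distinguishes the two.
As a probe, take x=-1, y=3: eval_a runs t = 22; (!(((1 + t) * (x * y)) == (y - y))) -> true; y = -13; return 44; eval_b runs t = 22; (!((y - y) == ((t + 1) * (x * y)))) -> true; s = -7; y = -13; return 44; both end at 44.
An exhaustive pass over the 24 declared inputs shows identical outputs.
verdict: equivalent


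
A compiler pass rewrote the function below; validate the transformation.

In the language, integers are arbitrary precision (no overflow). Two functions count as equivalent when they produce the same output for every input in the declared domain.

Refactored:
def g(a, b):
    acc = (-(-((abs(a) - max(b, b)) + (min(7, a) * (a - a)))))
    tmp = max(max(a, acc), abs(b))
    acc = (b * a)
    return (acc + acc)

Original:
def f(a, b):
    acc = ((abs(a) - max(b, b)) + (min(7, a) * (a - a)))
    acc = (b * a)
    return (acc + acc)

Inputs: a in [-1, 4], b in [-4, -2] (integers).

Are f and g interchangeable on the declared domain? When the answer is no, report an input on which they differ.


Side by side, the visible changes include: min/max/abs usage differs; and local variable names differ; and statement counts differ.
Spot check at a=2, b=-3 — f: acc = 5; acc = -6; return -12. g: acc = 5; tmp = 5; acc = -6; return -12. Both give -12.
Checked all 18 inputs in the declared domain: the outputs agree on every one.
verdict: equivalent


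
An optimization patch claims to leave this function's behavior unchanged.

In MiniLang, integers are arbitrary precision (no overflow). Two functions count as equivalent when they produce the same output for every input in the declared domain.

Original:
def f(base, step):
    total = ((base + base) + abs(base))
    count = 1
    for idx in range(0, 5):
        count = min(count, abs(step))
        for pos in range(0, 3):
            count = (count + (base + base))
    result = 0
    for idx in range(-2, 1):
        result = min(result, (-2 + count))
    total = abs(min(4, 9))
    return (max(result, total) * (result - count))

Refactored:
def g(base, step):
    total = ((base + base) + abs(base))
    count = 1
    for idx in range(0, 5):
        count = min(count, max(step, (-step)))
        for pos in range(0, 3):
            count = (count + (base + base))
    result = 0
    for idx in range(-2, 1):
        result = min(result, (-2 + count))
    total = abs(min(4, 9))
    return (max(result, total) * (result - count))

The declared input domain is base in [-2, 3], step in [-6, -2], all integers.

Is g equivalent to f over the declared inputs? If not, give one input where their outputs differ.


Equivalent — the differences include min/max/abs usage differs, yet no declared input distinguishes the two.
Tracing base=-1, step=-5: f: total=-1, then count=1, then (idx=0), then count=1, then (pos=0), then count=-1, then (pos=1), then count=-3, then (pos=2), then count=-5, then (idx=1), then count=-5, then (pos=0), then count=-7, then (pos=1), then count=-9, then (pos=2), then count=-11, then (idx=2), then count=-11, then (pos=0), then count=-13, then (pos=1), then count=-15, then (pos=2), then count=-17, then (idx=3), then count=-17, then (pos=0), then count=-19, then (pos=1), then count=-21, then (pos=2), then count=-23, then (idx=4), then count=-23, then (pos=0), then count=-25, then (pos=1), then count=-27, then (pos=2), then count=-29, then result=0, then (idx=-2), then result=-31, then (idx=-1), then result=-31, then (idx=0), then result=-31, then total=4, then returns -8 | g: total=-1, then count=1, then (idx=0), then count=1, then (pos=0), then count=-1, then (pos=1), then count=-3, then (pos=2), then count=-5, then (idx=1), then count=-5, then (pos=0), then count=-7, then (pos=1), then count=-9, then (pos=2), then count=-11, then (idx=2), then count=-11, then (pos=0), then count=-13, then (pos=1), then count=-15, then (pos=2), then count=-17, then (idx=3), then count=-17, then (pos=0), then count=-19, then (pos=1), then count=-21, then (pos=2), then count=-23, then (idx=4), then count=-23, then (pos=0), then count=-25, then (pos=1), then count=-27, then (pos=2), then count=-29, then result=0, then (idx=-2), then result=-31, then (idx=-1), then result=-31, then (idx=0), then result=-31, then total=4, then returns -8 — matching result -8.
An exhaustive pass over the 30 declared inputs shows identical outputs.
verdict: equivalent
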